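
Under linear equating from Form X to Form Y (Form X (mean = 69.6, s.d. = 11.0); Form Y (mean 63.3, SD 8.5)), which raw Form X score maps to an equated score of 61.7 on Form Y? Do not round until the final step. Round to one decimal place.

Invert y = (SD_Y/SD_X)(x − M_X) + M_Y:
x = (SD_X/SD_Y)(y − M_Y) + M_X = (11.0/8.5)(61.7 − 63.3) + 69.6
x = 1.294118 × -1.600 + 69.6 = 67.5

67.5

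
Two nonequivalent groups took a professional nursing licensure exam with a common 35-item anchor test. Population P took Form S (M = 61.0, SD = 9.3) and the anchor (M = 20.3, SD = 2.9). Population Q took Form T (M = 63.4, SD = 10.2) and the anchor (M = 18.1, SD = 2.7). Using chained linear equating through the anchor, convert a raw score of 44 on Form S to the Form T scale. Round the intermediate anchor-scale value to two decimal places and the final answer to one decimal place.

51.7

Form S → anchor (Population P): v = (2.9/9.3)(44 − 61.0) + 20.3 = 15.00
anchor → Form T (Population Q): y = (10.2/2.7)(15.00 − 18.1) + 63.4 = 51.7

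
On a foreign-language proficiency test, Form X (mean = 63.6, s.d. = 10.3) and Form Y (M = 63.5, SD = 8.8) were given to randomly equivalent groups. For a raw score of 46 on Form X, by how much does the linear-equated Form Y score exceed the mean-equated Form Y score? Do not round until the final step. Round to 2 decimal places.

2.56

Mean-equated: 46 + (63.5 − 63.6) = 45.90
Linear-equated: (8.8/10.3)(46 − 63.6) + 63.5 = 48.463
Difference = 48.463 − 45.90 = 2.56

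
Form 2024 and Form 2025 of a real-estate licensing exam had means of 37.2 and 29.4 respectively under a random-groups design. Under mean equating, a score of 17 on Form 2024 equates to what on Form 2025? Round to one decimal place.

9.2

Mean equating: y = x + (M_Y − M_X) = 17 + (29.4 − 37.2) = 9.2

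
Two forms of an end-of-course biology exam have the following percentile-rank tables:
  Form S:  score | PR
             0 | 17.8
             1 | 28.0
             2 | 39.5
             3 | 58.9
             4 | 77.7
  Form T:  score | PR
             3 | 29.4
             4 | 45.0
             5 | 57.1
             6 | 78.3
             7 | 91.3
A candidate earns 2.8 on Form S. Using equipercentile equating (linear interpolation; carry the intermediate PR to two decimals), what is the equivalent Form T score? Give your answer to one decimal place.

PR of 2.8 on Form S: 39.5 + (2.8 − 2)/(3 − 2) × (58.9 − 39.5) = 55.02
On Form T, PR 55.02 falls between score 4 (PR 45.0) and 5 (PR 57.1).
Interpolate: 4 + (55.02 − 45.0)/(57.1 − 45.0) × (5 − 4) = 4.8

4.8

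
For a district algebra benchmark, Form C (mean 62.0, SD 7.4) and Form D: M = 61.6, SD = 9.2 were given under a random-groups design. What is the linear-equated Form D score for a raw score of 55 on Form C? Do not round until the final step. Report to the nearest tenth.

52.9

Linear equating: y = (SD_Y/SD_X)(x − M_X) + M_Y
y = (9.2/7.4)(55 − 62.0) + 61.6
y = 1.243243 × -7.0 + 61.6 = -8.7027 + 61.6 = 52.9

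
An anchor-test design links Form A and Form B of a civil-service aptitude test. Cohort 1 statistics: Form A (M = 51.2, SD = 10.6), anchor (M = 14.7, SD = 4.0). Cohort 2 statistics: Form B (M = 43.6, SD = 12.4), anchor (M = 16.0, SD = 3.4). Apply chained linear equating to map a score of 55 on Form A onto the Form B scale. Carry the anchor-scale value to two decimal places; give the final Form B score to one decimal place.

Form A → anchor (Cohort 1): v = (4.0/10.6)(55 − 51.2) + 14.7 = 16.13
anchor → Form B (Cohort 2): y = (12.4/3.4)(16.13 − 16.0) + 43.6 = 44.1

44.1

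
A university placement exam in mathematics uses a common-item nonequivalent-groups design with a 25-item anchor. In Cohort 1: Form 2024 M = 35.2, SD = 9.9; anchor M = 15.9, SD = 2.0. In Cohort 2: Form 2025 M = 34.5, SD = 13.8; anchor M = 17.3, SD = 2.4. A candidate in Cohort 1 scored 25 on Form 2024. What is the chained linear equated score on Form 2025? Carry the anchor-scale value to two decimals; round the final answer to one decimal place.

Form 2024 → anchor (Cohort 1): v = (2.0/9.9)(25 − 35.2) + 15.9 = 13.84
anchor → Form 2025 (Cohort 2): y = (13.8/2.4)(13.84 − 17.3) + 34.5 = 14.6

14.6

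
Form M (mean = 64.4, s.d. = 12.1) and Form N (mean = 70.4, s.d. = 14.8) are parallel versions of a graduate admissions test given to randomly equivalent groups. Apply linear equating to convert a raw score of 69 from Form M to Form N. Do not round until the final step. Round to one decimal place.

76.0

Linear equating: y = (SD_Y/SD_X)(x − M_X) + M_Y
y = (14.8/12.1)(69 − 64.4) + 70.4
y = 1.223140 × 4.6 + 70.4 = 5.6264 + 70.4 = 76.0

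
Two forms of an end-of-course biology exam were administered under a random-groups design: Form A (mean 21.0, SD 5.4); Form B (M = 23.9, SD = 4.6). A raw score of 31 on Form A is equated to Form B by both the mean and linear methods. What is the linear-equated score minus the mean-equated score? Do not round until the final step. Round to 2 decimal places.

Mean-equated: 31 + (23.9 − 21.0) = 33.90
Linear-equated: (4.6/5.4)(31 − 21.0) + 23.9 = 32.419
Difference = 32.419 − 33.90 = -1.48

-1.48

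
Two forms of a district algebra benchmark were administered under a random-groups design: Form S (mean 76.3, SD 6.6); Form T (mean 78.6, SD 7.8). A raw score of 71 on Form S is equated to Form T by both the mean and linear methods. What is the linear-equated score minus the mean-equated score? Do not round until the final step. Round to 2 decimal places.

-0.96

Mean-equated: 71 + (78.6 − 76.3) = 73.30
Linear-equated: (7.8/6.6)(71 − 76.3) + 78.6 = 72.336
Difference = 72.336 − 73.30 = -0.96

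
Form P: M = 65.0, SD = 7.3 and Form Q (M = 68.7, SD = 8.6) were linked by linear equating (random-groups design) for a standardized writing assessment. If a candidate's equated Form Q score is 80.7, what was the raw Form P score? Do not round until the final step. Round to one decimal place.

Invert y = (SD_Y/SD_X)(x − M_X) + M_Y:
x = (SD_X/SD_Y)(y − M_Y) + M_X = (7.3/8.6)(80.7 − 68.7) + 65.0
x = 0.848837 × 12.000 + 65.0 = 75.2

75.2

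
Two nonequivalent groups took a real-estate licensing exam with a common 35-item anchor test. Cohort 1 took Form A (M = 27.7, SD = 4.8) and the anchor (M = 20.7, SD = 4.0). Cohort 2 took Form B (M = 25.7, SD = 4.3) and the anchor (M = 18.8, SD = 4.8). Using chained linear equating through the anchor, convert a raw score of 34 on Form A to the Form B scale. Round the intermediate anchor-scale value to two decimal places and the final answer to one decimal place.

32.1

Form A → anchor (Cohort 1): v = (4.0/4.8)(34 − 27.7) + 20.7 = 25.95
anchor → Form B (Cohort 2): y = (4.3/4.8)(25.95 − 18.8) + 25.7 = 32.1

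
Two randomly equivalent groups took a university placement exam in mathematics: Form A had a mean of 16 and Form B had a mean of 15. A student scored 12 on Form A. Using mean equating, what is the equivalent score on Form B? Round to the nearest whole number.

Mean equating: y = x + (M_Y − M_X) = 12 + (15 − 16) = 11

11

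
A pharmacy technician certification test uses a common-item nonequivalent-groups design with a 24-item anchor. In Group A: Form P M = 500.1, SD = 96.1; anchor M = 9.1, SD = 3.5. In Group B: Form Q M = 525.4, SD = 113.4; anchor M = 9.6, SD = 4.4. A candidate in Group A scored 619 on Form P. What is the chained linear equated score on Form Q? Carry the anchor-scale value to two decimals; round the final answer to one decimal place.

624.1

Form P → anchor (Group A): v = (3.5/96.1)(619 − 500.1) + 9.1 = 13.43
anchor → Form Q (Group B): y = (113.4/4.4)(13.43 − 9.6) + 525.4 = 624.1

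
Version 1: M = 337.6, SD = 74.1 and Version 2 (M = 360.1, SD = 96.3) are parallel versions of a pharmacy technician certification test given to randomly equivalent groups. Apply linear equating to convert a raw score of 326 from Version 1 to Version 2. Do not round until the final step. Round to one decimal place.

345.0

Linear equating: y = (SD_Y/SD_X)(x − M_X) + M_Y
y = (96.3/74.1)(326 − 337.6) + 360.1
y = 1.299595 × -11.6 + 360.1 = -15.0753 + 360.1 = 345.0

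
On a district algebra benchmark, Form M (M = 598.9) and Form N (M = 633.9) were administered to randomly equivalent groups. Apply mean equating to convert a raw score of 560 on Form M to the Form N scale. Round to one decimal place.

Mean equating: y = x + (M_Y − M_X) = 560 + (633.9 − 598.9) = 595.0

595.0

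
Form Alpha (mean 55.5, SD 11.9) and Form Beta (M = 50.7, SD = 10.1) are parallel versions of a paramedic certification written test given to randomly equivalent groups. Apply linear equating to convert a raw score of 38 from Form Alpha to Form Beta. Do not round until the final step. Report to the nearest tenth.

Linear equating: y = (SD_Y/SD_X)(x − M_X) + M_Y
y = (10.1/11.9)(38 − 55.5) + 50.7
y = 0.848739 × -17.5 + 50.7 = -14.8529 + 50.7 = 35.8

35.8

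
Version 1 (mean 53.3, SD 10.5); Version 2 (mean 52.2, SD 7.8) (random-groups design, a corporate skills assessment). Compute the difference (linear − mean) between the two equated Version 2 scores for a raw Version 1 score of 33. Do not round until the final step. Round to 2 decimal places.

Mean-equated: 33 + (52.2 − 53.3) = 31.90
Linear-equated: (7.8/10.5)(33 − 53.3) + 52.2 = 37.120
Difference = 37.120 − 31.90 = 5.22

5.22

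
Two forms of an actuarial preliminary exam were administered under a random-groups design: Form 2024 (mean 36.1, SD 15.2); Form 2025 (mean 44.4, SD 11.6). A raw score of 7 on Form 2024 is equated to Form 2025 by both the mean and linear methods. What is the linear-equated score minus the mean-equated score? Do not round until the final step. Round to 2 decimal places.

6.89

Mean-equated: 7 + (44.4 − 36.1) = 15.30
Linear-equated: (11.6/15.2)(7 − 36.1) + 44.4 = 22.192
Difference = 22.192 − 15.30 = 6.89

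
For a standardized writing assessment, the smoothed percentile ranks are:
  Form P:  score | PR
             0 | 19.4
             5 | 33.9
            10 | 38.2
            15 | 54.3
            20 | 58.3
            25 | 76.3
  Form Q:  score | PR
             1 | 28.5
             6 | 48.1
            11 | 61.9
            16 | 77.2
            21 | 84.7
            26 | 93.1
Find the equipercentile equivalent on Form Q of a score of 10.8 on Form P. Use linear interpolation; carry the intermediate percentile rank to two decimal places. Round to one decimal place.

4.1

PR of 10.8 on Form P: 38.2 + (10.8 − 10)/(15 − 10) × (54.3 − 38.2) = 40.78
On Form Q, PR 40.78 falls between score 1 (PR 28.5) and 6 (PR 48.1).
Interpolate: 1 + (40.78 − 28.5)/(48.1 − 28.5) × (6 − 1) = 4.1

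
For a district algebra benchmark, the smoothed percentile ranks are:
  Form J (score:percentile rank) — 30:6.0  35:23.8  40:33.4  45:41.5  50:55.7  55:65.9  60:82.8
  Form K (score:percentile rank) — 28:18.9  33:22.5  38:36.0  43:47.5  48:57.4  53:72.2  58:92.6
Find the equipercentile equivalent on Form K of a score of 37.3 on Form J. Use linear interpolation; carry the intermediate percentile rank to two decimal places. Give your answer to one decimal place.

PR of 37.3 on Form J: 23.8 + (37.3 − 35)/(40 − 35) × (33.4 − 23.8) = 28.22
On Form K, PR 28.22 falls between score 33 (PR 22.5) and 38 (PR 36.0).
Interpolate: 33 + (28.22 − 22.5)/(36.0 − 22.5) × (38 − 33) = 35.1

35.1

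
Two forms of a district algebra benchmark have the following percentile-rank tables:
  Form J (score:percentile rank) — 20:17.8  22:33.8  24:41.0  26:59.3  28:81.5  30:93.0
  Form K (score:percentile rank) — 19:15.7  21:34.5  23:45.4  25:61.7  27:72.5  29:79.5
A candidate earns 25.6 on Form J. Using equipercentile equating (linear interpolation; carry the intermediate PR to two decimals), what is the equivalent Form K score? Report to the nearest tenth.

24.3

PR of 25.6 on Form J: 41.0 + (25.6 − 24)/(26 − 24) × (59.3 − 41.0) = 55.64
On Form K, PR 55.64 falls between score 23 (PR 45.4) and 25 (PR 61.7).
Interpolate: 23 + (55.64 − 45.4)/(61.7 − 45.4) × (25 − 23) = 24.3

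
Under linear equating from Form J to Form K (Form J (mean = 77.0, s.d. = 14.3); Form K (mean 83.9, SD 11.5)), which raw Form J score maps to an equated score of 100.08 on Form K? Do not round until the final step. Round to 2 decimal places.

97.12

Invert y = (SD_Y/SD_X)(x − M_X) + M_Y:
x = (SD_X/SD_Y)(y − M_Y) + M_X = (14.3/11.5)(100.08 − 83.9) + 77.0
x = 1.243478 × 16.180 + 77.0 = 97.12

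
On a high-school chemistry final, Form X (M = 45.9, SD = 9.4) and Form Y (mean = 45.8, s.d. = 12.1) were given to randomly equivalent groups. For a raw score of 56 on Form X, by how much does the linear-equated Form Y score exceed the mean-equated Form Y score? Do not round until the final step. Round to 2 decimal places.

Mean-equated: 56 + (45.8 − 45.9) = 55.90
Linear-equated: (12.1/9.4)(56 − 45.9) + 45.8 = 58.801
Difference = 58.801 − 55.90 = 2.90

2.90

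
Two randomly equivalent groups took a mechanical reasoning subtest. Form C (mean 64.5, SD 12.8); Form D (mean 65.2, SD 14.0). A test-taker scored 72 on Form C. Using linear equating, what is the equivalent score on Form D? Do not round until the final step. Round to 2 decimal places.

Linear equating: y = (SD_Y/SD_X)(x − M_X) + M_Y
y = (14.0/12.8)(72 − 64.5) + 65.2
y = 1.093750 × 7.5 + 65.2 = 8.2031 + 65.2 = 73.40

73.40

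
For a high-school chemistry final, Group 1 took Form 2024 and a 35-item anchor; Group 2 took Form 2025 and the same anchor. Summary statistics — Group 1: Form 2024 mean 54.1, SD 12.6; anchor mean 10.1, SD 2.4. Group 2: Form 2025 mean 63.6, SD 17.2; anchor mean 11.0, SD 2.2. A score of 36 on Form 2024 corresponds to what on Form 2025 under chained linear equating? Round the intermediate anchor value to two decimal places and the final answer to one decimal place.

29.6

Form 2024 → anchor (Group 1): v = (2.4/12.6)(36 − 54.1) + 10.1 = 6.65
anchor → Form 2025 (Group 2): y = (17.2/2.2)(6.65 − 11.0) + 63.6 = 29.6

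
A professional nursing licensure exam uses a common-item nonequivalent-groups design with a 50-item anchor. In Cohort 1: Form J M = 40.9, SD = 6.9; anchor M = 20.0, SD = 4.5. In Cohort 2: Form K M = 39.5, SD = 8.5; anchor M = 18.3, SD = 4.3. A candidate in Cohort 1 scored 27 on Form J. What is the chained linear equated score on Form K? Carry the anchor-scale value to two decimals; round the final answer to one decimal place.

24.9

Form J → anchor (Cohort 1): v = (4.5/6.9)(27 − 40.9) + 20.0 = 10.93
anchor → Form K (Cohort 2): y = (8.5/4.3)(10.93 − 18.3) + 39.5 = 24.9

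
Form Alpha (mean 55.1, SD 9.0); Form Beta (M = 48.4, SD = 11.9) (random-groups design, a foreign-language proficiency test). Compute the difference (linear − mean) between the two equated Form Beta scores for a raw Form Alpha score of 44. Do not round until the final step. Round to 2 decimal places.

Mean-equated: 44 + (48.4 − 55.1) = 37.30
Linear-equated: (11.9/9.0)(44 − 55.1) + 48.4 = 33.723
Difference = 33.723 − 37.30 = -3.58

-3.58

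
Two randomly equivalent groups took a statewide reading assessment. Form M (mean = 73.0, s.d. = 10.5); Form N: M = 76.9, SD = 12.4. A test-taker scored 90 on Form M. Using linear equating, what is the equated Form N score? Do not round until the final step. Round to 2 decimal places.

96.98

Linear equating: y = (SD_Y/SD_X)(x − M_X) + M_Y
y = (12.4/10.5)(90 − 73.0) + 76.9
y = 1.180952 × 17.0 + 76.9 = 20.0762 + 76.9 = 96.98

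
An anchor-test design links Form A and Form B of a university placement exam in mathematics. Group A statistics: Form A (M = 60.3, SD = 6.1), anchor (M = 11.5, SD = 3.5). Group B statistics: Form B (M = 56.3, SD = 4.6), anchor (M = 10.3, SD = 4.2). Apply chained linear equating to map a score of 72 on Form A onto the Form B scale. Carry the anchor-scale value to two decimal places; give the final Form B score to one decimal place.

65.0

Form A → anchor (Group A): v = (3.5/6.1)(72 − 60.3) + 11.5 = 18.21
anchor → Form B (Group B): y = (4.6/4.2)(18.21 − 10.3) + 56.3 = 65.0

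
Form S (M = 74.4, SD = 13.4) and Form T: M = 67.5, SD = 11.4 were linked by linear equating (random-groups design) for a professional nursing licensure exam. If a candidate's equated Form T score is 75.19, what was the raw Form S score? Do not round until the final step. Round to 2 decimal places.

Invert y = (SD_Y/SD_X)(x − M_X) + M_Y:
x = (SD_X/SD_Y)(y − M_Y) + M_X = (13.4/11.4)(75.19 − 67.5) + 74.4
x = 1.175439 × 7.690 + 74.4 = 83.44

83.44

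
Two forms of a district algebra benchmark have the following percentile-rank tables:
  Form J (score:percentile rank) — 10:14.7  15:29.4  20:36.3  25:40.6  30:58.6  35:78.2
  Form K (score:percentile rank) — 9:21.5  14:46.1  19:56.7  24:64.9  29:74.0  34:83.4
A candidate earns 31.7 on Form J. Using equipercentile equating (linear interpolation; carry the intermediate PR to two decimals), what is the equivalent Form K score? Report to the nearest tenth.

PR of 31.7 on Form J: 58.6 + (31.7 − 30)/(35 − 30) × (78.2 − 58.6) = 65.26
On Form K, PR 65.26 falls between score 24 (PR 64.9) and 29 (PR 74.0).
Interpolate: 24 + (65.26 − 64.9)/(74.0 − 64.9) × (29 − 24) = 24.2

24.2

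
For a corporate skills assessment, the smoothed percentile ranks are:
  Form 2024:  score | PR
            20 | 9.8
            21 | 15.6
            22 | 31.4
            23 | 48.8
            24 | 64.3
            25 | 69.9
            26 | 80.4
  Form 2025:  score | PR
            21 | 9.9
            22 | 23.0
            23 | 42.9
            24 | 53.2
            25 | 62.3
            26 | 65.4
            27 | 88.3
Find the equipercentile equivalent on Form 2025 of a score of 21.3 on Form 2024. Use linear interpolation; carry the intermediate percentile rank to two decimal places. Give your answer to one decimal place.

PR of 21.3 on Form 2024: 15.6 + (21.3 − 21)/(22 − 21) × (31.4 − 15.6) = 20.34
On Form 2025, PR 20.34 falls between score 21 (PR 9.9) and 22 (PR 23.0).
Interpolate: 21 + (20.34 − 9.9)/(23.0 − 9.9) × (22 − 21) = 21.8

21.8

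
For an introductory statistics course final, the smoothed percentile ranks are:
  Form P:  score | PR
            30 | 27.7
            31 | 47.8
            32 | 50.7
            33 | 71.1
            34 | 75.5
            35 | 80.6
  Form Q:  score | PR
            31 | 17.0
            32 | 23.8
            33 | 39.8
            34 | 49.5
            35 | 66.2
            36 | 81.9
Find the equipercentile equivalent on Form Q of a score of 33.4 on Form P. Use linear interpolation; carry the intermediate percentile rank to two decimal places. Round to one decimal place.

35.4

PR of 33.4 on Form P: 71.1 + (33.4 − 33)/(34 − 33) × (75.5 − 71.1) = 72.86
On Form Q, PR 72.86 falls between score 35 (PR 66.2) and 36 (PR 81.9).
Interpolate: 35 + (72.86 − 66.2)/(81.9 − 66.2) × (36 − 35) = 35.4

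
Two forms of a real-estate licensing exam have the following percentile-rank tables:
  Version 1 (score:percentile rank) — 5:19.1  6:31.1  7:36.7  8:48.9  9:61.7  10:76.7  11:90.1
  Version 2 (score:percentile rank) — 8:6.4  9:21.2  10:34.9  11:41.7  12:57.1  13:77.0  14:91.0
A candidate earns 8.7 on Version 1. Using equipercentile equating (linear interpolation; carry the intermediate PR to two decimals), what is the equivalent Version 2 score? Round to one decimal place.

PR of 8.7 on Version 1: 48.9 + (8.7 − 8)/(9 − 8) × (61.7 − 48.9) = 57.86
On Version 2, PR 57.86 falls between score 12 (PR 57.1) and 13 (PR 77.0).
Interpolate: 12 + (57.86 − 57.1)/(77.0 − 57.1) × (13 − 12) = 12.0

12.0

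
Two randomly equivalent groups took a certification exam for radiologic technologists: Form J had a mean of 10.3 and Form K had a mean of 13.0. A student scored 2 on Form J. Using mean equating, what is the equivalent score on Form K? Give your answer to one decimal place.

4.7

Mean equating: y = x + (M_Y − M_X) = 2 + (13.0 − 10.3) = 4.7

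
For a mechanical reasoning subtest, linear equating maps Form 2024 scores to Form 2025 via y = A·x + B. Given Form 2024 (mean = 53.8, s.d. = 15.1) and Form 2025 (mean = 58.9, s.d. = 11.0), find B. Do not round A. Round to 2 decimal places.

A = SD_Y / SD_X = 11.0 / 15.1 = 0.728477
B = M_Y − A·M_X = 58.9 − 0.728477 × 53.8 = 19.71

19.71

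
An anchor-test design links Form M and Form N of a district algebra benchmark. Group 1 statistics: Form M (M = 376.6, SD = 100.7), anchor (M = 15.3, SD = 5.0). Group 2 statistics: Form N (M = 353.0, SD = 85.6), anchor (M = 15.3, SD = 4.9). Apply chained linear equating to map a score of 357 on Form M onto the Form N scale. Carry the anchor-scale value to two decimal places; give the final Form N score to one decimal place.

336.1

Form M → anchor (Group 1): v = (5.0/100.7)(357 − 376.6) + 15.3 = 14.33
anchor → Form N (Group 2): y = (85.6/4.9)(14.33 − 15.3) + 353.0 = 336.1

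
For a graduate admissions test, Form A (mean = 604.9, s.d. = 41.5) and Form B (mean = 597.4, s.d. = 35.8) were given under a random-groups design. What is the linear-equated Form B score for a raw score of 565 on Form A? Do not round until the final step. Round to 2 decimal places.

562.98

Linear equating: y = (SD_Y/SD_X)(x − M_X) + M_Y
y = (35.8/41.5)(565 − 604.9) + 597.4
y = 0.862651 × -39.9 + 597.4 = -34.4198 + 597.4 = 562.98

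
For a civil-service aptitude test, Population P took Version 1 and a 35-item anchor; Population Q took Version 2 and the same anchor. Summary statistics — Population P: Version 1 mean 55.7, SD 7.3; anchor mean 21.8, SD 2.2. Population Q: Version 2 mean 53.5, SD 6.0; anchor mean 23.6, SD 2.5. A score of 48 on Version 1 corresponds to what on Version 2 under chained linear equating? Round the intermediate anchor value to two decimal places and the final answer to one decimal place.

43.6

Version 1 → anchor (Population P): v = (2.2/7.3)(48 − 55.7) + 21.8 = 19.48
anchor → Version 2 (Population Q): y = (6.0/2.5)(19.48 − 23.6) + 53.5 = 43.6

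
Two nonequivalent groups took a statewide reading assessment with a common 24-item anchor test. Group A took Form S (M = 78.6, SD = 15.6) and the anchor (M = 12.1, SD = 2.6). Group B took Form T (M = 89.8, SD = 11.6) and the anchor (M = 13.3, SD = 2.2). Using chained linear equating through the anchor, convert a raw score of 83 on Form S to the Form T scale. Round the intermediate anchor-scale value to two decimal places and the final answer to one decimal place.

87.3

Form S → anchor (Group A): v = (2.6/15.6)(83 − 78.6) + 12.1 = 12.83
anchor → Form T (Group B): y = (11.6/2.2)(12.83 − 13.3) + 89.8 = 87.3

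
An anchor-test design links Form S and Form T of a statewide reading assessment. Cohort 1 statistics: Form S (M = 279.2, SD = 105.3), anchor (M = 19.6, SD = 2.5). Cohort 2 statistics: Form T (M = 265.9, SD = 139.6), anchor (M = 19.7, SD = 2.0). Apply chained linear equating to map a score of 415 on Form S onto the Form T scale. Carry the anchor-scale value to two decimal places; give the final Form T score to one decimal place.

483.7

Form S → anchor (Cohort 1): v = (2.5/105.3)(415 − 279.2) + 19.6 = 22.82
anchor → Form T (Cohort 2): y = (139.6/2.0)(22.82 − 19.7) + 265.9 = 483.7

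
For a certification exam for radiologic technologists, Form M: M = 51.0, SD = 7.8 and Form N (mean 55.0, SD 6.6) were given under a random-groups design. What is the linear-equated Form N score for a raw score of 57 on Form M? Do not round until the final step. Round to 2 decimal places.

Linear equating: y = (SD_Y/SD_X)(x − M_X) + M_Y
y = (6.6/7.8)(57 − 51.0) + 55.0
y = 0.846154 × 6.0 + 55.0 = 5.0769 + 55.0 = 60.08

60.08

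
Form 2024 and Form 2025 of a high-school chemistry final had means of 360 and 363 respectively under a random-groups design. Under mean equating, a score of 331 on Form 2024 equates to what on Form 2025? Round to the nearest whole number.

334

Mean equating: y = x + (M_Y − M_X) = 331 + (363 − 360) = 334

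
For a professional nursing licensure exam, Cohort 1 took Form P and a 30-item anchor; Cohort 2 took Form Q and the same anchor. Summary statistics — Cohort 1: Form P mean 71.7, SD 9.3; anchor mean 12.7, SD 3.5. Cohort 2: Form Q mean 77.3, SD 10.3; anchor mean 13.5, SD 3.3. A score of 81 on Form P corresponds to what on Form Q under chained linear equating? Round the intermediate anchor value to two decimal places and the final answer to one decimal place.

Form P → anchor (Cohort 1): v = (3.5/9.3)(81 − 71.7) + 12.7 = 16.20
anchor → Form Q (Cohort 2): y = (10.3/3.3)(16.20 − 13.5) + 77.3 = 85.7

85.7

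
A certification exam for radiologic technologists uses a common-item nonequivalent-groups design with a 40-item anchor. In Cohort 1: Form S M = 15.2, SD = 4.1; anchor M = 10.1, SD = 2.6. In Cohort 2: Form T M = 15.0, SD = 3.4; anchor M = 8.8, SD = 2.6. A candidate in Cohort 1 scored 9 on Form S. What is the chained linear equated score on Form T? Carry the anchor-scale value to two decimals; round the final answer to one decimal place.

11.6

Form S → anchor (Cohort 1): v = (2.6/4.1)(9 − 15.2) + 10.1 = 6.17
anchor → Form T (Cohort 2): y = (3.4/2.6)(6.17 − 8.8) + 15.0 = 11.6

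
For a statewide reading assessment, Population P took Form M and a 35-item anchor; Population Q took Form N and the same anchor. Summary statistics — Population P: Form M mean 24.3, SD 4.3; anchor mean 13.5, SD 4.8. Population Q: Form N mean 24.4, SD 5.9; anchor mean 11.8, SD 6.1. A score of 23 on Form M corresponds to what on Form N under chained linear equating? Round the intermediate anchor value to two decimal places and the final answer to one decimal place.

Form M → anchor (Population P): v = (4.8/4.3)(23 − 24.3) + 13.5 = 12.05
anchor → Form N (Population Q): y = (5.9/6.1)(12.05 − 11.8) + 24.4 = 24.6

24.6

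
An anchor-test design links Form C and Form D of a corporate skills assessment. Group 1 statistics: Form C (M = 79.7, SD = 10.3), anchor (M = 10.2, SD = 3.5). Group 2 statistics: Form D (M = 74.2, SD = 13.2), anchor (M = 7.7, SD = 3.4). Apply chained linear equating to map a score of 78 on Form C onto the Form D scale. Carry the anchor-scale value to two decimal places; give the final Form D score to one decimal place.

81.7

Form C → anchor (Group 1): v = (3.5/10.3)(78 − 79.7) + 10.2 = 9.62
anchor → Form D (Group 2): y = (13.2/3.4)(9.62 − 7.7) + 74.2 = 81.7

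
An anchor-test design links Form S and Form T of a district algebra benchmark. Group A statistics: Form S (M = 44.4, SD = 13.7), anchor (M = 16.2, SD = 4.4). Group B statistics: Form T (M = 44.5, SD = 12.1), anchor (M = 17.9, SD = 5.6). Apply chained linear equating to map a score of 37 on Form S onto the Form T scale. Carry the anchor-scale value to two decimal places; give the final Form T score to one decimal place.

35.7

Form S → anchor (Group A): v = (4.4/13.7)(37 − 44.4) + 16.2 = 13.82
anchor → Form T (Group B): y = (12.1/5.6)(13.82 − 17.9) + 44.5 = 35.7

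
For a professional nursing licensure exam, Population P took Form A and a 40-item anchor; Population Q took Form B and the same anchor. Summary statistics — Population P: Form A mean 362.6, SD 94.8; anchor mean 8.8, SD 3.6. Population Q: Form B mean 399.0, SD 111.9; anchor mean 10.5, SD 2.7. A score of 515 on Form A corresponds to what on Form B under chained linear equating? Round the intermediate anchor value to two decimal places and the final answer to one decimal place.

Form A → anchor (Population P): v = (3.6/94.8)(515 − 362.6) + 8.8 = 14.59
anchor → Form B (Population Q): y = (111.9/2.7)(14.59 − 10.5) + 399.0 = 568.5

568.5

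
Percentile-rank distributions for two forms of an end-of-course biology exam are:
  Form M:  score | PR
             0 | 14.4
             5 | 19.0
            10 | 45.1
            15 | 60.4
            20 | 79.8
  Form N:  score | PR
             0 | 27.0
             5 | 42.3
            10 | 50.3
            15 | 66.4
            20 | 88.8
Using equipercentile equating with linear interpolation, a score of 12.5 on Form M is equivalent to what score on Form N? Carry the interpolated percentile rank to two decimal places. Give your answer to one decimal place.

10.8

PR of 12.5 on Form M: 45.1 + (12.5 − 10)/(15 − 10) × (60.4 − 45.1) = 52.75
On Form N, PR 52.75 falls between score 10 (PR 50.3) and 15 (PR 66.4).
Interpolate: 10 + (52.75 − 50.3)/(66.4 − 50.3) × (15 − 10) = 10.8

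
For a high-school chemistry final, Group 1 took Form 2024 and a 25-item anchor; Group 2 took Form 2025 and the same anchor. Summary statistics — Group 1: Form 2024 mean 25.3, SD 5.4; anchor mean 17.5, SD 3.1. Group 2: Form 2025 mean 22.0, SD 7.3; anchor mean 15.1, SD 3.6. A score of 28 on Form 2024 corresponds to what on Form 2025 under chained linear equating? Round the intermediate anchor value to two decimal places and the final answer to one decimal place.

Form 2024 → anchor (Group 1): v = (3.1/5.4)(28 − 25.3) + 17.5 = 19.05
anchor → Form 2025 (Group 2): y = (7.3/3.6)(19.05 − 15.1) + 22.0 = 30.0

30.0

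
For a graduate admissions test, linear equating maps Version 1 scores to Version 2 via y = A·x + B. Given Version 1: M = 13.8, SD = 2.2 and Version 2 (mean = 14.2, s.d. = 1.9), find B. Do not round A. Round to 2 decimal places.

2.28

A = SD_Y / SD_X = 1.9 / 2.2 = 0.863636
B = M_Y − A·M_X = 14.2 − 0.863636 × 13.8 = 2.28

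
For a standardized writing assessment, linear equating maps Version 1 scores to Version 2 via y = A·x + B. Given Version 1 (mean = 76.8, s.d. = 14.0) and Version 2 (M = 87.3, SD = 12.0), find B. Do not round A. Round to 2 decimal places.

21.47

A = SD_Y / SD_X = 12.0 / 14.0 = 0.857143
B = M_Y − A·M_X = 87.3 − 0.857143 × 76.8 = 21.47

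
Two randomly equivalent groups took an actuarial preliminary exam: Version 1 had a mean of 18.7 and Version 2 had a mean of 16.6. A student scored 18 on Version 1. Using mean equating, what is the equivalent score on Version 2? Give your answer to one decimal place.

Mean equating: y = x + (M_Y − M_X) = 18 + (16.6 − 18.7) = 15.9

15.9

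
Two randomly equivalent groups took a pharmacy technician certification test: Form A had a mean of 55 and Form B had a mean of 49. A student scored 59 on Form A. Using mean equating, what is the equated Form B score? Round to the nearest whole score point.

53

Mean equating: y = x + (M_Y − M_X) = 59 + (49 − 55) = 53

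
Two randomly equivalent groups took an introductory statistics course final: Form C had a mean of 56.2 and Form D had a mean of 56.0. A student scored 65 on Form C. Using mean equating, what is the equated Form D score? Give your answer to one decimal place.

64.8

Mean equating: y = x + (M_Y − M_X) = 65 + (56.0 − 56.2) = 64.8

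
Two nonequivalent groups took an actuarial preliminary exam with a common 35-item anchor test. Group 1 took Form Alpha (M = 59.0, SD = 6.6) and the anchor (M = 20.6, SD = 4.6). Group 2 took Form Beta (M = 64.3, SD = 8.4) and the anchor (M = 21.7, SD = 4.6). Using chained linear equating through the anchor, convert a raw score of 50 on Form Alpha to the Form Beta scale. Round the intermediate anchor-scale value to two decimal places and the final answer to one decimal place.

Form Alpha → anchor (Group 1): v = (4.6/6.6)(50 − 59.0) + 20.6 = 14.33
anchor → Form Beta (Group 2): y = (8.4/4.6)(14.33 − 21.7) + 64.3 = 50.8

50.8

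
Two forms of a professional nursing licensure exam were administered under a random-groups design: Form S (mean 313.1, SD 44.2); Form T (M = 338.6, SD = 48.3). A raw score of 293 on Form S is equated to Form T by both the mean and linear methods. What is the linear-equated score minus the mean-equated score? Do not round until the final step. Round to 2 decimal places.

-1.86

Mean-equated: 293 + (338.6 − 313.1) = 318.50
Linear-equated: (48.3/44.2)(293 − 313.1) + 338.6 = 316.636
Difference = 316.636 − 318.50 = -1.86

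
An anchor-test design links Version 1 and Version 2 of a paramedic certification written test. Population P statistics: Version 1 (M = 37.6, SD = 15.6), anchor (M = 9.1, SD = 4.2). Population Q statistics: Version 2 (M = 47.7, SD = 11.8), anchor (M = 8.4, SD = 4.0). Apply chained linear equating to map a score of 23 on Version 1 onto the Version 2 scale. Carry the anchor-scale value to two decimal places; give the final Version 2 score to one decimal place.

38.2

Version 1 → anchor (Population P): v = (4.2/15.6)(23 − 37.6) + 9.1 = 5.17
anchor → Version 2 (Population Q): y = (11.8/4.0)(5.17 − 8.4) + 47.7 = 38.2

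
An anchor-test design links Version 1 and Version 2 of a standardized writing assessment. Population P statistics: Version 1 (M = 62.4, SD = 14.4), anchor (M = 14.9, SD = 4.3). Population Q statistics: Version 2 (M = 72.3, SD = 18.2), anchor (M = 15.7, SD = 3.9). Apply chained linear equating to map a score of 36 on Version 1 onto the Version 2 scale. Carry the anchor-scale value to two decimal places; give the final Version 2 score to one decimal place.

31.8

Version 1 → anchor (Population P): v = (4.3/14.4)(36 − 62.4) + 14.9 = 7.02
anchor → Version 2 (Population Q): y = (18.2/3.9)(7.02 − 15.7) + 72.3 = 31.8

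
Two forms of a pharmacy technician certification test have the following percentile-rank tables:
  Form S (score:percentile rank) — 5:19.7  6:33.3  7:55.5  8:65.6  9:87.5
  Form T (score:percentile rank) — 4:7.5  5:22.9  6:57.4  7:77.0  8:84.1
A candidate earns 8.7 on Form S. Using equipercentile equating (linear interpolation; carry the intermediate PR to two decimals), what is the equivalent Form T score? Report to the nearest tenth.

7.6

PR of 8.7 on Form S: 65.6 + (8.7 − 8)/(9 − 8) × (87.5 − 65.6) = 80.93
On Form T, PR 80.93 falls between score 7 (PR 77.0) and 8 (PR 84.1).
Interpolate: 7 + (80.93 − 77.0)/(84.1 − 77.0) × (8 − 7) = 7.6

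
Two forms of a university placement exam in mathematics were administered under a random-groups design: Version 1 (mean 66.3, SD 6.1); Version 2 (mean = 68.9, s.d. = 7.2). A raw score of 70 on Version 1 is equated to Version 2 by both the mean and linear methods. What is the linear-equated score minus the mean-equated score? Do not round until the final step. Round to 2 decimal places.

Mean-equated: 70 + (68.9 − 66.3) = 72.60
Linear-equated: (7.2/6.1)(70 − 66.3) + 68.9 = 73.267
Difference = 73.267 − 72.60 = 0.67

0.67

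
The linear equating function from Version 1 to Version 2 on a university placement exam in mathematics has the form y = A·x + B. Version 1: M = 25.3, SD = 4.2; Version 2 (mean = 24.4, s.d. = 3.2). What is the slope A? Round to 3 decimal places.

0.762

A = SD_Y / SD_X = 3.2 / 4.2 = 0.762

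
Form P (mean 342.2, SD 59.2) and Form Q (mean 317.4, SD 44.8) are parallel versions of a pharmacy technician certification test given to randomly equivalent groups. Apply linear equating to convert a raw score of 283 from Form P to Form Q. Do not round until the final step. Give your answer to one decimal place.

272.6

Linear equating: y = (SD_Y/SD_X)(x − M_X) + M_Y
y = (44.8/59.2)(283 − 342.2) + 317.4
y = 0.756757 × -59.2 + 317.4 = -44.8000 + 317.4 = 272.6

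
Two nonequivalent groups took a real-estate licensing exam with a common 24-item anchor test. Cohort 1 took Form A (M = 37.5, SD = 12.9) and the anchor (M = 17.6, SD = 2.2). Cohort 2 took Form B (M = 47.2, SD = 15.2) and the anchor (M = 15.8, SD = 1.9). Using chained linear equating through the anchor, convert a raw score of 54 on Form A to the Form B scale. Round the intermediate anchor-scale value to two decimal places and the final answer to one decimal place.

Form A → anchor (Cohort 1): v = (2.2/12.9)(54 − 37.5) + 17.6 = 20.41
anchor → Form B (Cohort 2): y = (15.2/1.9)(20.41 − 15.8) + 47.2 = 84.1

84.1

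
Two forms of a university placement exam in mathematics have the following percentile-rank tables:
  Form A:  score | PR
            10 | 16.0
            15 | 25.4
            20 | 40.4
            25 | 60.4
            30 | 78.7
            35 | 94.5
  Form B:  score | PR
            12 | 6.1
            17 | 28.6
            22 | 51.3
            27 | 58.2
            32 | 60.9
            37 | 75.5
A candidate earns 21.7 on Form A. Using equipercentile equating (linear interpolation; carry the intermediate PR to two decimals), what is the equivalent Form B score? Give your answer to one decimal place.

21.1

PR of 21.7 on Form A: 40.4 + (21.7 − 20)/(25 − 20) × (60.4 − 40.4) = 47.20
On Form B, PR 47.20 falls between score 17 (PR 28.6) and 22 (PR 51.3).
Interpolate: 17 + (47.20 − 28.6)/(51.3 − 28.6) × (22 − 17) = 21.1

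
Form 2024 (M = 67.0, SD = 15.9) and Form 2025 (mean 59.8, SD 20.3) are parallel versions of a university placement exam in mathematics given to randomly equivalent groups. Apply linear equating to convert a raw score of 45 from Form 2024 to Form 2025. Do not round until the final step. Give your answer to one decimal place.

Linear equating: y = (SD_Y/SD_X)(x − M_X) + M_Y
y = (20.3/15.9)(45 − 67.0) + 59.8
y = 1.276730 × -22.0 + 59.8 = -28.0881 + 59.8 = 31.7

31.7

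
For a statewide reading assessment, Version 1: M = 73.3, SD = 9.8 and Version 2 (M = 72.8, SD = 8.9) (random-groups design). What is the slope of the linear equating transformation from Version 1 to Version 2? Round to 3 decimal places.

0.908

A = SD_Y / SD_X = 8.9 / 9.8 = 0.908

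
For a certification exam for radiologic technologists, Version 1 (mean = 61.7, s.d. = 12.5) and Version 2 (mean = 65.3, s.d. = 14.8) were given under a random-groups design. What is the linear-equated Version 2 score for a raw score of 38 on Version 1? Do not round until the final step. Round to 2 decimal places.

Linear equating: y = (SD_Y/SD_X)(x − M_X) + M_Y
y = (14.8/12.5)(38 − 61.7) + 65.3
y = 1.184000 × -23.7 + 65.3 = -28.0608 + 65.3 = 37.24

37.24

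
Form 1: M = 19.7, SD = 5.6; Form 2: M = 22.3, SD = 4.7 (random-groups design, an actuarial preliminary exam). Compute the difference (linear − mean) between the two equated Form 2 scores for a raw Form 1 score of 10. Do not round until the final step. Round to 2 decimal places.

1.56

Mean-equated: 10 + (22.3 − 19.7) = 12.60
Linear-equated: (4.7/5.6)(10 − 19.7) + 22.3 = 14.159
Difference = 14.159 − 12.60 = 1.56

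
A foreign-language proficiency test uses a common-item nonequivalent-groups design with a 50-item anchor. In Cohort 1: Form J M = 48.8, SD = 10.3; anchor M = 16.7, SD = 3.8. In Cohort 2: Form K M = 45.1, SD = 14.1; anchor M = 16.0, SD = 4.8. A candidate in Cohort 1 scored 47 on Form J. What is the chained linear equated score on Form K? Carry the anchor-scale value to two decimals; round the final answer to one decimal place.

Form J → anchor (Cohort 1): v = (3.8/10.3)(47 − 48.8) + 16.7 = 16.04
anchor → Form K (Cohort 2): y = (14.1/4.8)(16.04 − 16.0) + 45.1 = 45.2

45.2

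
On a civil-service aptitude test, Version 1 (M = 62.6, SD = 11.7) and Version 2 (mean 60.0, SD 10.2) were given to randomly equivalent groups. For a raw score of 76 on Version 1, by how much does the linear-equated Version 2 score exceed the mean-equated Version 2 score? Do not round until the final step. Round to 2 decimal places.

-1.72

Mean-equated: 76 + (60.0 − 62.6) = 73.40
Linear-equated: (10.2/11.7)(76 − 62.6) + 60.0 = 71.682
Difference = 71.682 − 73.40 = -1.72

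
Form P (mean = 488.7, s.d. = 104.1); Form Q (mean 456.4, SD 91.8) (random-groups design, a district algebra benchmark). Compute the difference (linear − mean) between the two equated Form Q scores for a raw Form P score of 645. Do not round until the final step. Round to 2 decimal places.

Mean-equated: 645 + (456.4 − 488.7) = 612.70
Linear-equated: (91.8/104.1)(645 − 488.7) + 456.4 = 594.232
Difference = 594.232 − 612.70 = -18.47

-18.47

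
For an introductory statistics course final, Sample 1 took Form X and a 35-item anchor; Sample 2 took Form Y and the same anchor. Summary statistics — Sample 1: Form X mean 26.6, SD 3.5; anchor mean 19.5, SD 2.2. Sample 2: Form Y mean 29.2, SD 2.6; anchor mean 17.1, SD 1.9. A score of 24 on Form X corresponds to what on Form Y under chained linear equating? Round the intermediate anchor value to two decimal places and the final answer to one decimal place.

30.3

Form X → anchor (Sample 1): v = (2.2/3.5)(24 − 26.6) + 19.5 = 17.87
anchor → Form Y (Sample 2): y = (2.6/1.9)(17.87 − 17.1) + 29.2 = 30.3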